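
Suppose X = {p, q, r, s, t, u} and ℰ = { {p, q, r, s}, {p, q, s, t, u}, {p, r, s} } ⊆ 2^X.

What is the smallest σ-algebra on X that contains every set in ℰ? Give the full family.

Start: ℰ ∪ {∅, X} = { ∅, {p, r, s}, {p, q, r, s}, {p, q, s, t, u}, X }.
Iteration 1: +3 →
  {r}  = X∖{p, q, s, t, u}
  {t, u}  = X∖{p, q, r, s}
  {q, t, u}  = X∖{p, r, s}
Iteration 2. New:
  {r, t, u}  = {r} ∪ {t, u}
  {q, r, t, u}  = {r} ∪ {q, t, u}
  {p, r, s, t, u}  = {p, r, s} ∪ {t, u}
Iteration 3. New:
  {q}  = X∖{p, r, s, t, u}
  {p, s}  = X∖{q, r, t, u}
  {p, q, s}  = X∖{r, t, u}
Iteration 4 (2 new):
  {q, r}  = {r} ∪ {q}
  {p, s, t, u}  = {p, s} ∪ {t, u}
Iteration 5: already closed under ᶜ and ∪.

Therefore σ(ℰ) = { ∅, {q}, {r}, {p, s}, {q, r}, {t, u}, {p, q, s}, {p, r, s}, {q, t, u}, {r, t, u}, {p, q, r, s}, {p, s, t, u}, {q, r, t, u}, {p, q, s, t, u}, {p, r, s, t, u}, X } (|σ(ℰ)| = 16).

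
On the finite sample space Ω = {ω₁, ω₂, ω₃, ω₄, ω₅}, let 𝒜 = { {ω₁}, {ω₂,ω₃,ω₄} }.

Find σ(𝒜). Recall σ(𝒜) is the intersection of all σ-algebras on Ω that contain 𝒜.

Answer: σ(𝒜) = { {}, {ω₁}, {ω₅}, {ω₁,ω₅}, {ω₂,ω₃,ω₄}, {ω₁,ω₂,ω₃,ω₄}, {ω₂,ω₃,ω₄,ω₅}, Ω }

Working:
Take S₀ = 𝒜 ∪ {∅, Ω} = { {}, {ω₁}, {ω₂,ω₃,ω₄}, Ω }.
Step 1. New:
  {ω₁,ω₅}  = Ω∖{ω₂,ω₃,ω₄}
  {ω₁,ω₂,ω₃,ω₄}  = {ω₁} ∪ {ω₂,ω₃,ω₄}
  {ω₂,ω₃,ω₄,ω₅}  = Ω∖{ω₁}
  — 7 sets.
Step 2 adds 1:
  {ω₅}  = Ω∖{ω₁,ω₂,ω₃,ω₄}
  — 8 sets.
Step 3: already closed under ᶜ and ∪.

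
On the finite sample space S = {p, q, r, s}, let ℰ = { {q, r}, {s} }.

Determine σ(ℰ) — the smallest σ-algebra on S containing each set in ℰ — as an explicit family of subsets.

σ(ℰ) (8 sets): { ∅, {p}, {s}, {p, s}, {q, r}, {p, q, r}, {q, r, s}, S }

Trace:
Start: ℰ ∪ {∅, S} = { ∅, {s}, {q, r}, S }.
Round 1. New:
  {p, s}  = S∖{q, r}
  {p, q, r}  = S∖{s}
  {q, r, s}  = {s} ∪ {q, r}
Round 2. New:
  {p}  = S∖{q, r, s}
Round 3: no new sets; the family is a σ-algebra.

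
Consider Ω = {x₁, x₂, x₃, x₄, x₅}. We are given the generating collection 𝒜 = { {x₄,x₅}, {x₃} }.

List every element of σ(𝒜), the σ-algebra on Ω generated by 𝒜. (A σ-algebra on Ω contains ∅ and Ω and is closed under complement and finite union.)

|σ(𝒜)| = 8.  σ(𝒜) = { ∅, {x₃}, {x₁,x₂}, {x₄,x₅}, {x₁,x₂,x₃}, {x₃,x₄,x₅}, {x₁,x₂,x₄,x₅}, Ω }

Working:
Take S₀ = 𝒜 ∪ {∅, Ω} = { ∅, {x₃}, {x₄,x₅}, Ω }.
Pass 1. New:
  {x₁,x₂,x₃}  = {x₄,x₅}ᶜ
  {x₃,x₄,x₅}  = {x₃} ∪ {x₄,x₅}
  {x₁,x₂,x₄,x₅}  = {x₃}ᶜ
  — 7 sets.
Pass 2 (1 new):
  {x₁,x₂}  = {x₃,x₄,x₅}ᶜ
  — 8 sets.
Pass 3: closed — nothing new.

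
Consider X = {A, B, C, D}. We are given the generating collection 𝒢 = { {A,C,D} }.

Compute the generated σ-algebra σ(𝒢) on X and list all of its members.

σ(𝒢) (4 sets): { {}, {B}, {A,C,D}, X }

Derivation:
Seed the family with 𝒢 together with ∅ and X: { {}, {A,C,D}, X }.
Pass 1 (1 new):
  {B}  = X∖{A,C,D}
  (now 4)
Pass 2 adds nothing — fixpoint reached.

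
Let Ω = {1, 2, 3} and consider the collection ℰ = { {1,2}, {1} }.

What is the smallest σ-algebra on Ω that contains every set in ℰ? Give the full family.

Take S₀ = ℰ ∪ {∅, Ω} = { ∅, {1}, {1,2}, Ω }.
Round 1: +2 →
  {3}  = {1,2}ᶜ
  {2,3}  = {1}ᶜ
  (now 6)
Round 2: +1 →
  {1,3}  = {3} ∪ {1}
  (now 7)
Round 3 (1 new):
  {2}  = {1,3}ᶜ
  (now 8)
Round 4 adds nothing — fixpoint reached.

Therefore σ(ℰ) = { ∅, {1}, {2}, {3}, {1,2}, {1,3}, {2,3}, Ω } (|σ(ℰ)| = 8).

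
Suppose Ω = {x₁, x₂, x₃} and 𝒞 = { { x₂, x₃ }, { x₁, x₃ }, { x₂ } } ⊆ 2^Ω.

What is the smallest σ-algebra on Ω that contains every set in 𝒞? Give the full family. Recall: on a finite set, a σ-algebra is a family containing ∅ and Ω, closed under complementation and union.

σ(𝒞) = { ∅, { x₁ }, { x₂ }, { x₃ }, { x₁, x₂ }, { x₁, x₃ }, { x₂, x₃ }, Ω }

Trace:
Start: 𝒞 ∪ {∅, Ω} = { ∅, { x₂ }, { x₁, x₃ }, { x₂, x₃ }, Ω }.
Pass 1: +1 →
  { x₁ }  = complement { x₂, x₃ }
  (now 6)
Pass 2. New:
  { x₁, x₂ }  = { x₂ } ∪ { x₁ }
  (now 7)
Pass 3: +1 →
  { x₃ }  = complement { x₁, x₂ }
  (now 8)
Pass 4: already closed under ᶜ and ∪.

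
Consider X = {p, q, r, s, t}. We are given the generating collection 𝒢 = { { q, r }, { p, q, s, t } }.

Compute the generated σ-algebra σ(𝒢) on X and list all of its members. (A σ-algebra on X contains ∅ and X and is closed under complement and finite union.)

|σ(𝒢)| = 8.  σ(𝒢) = { {}, { q }, { r }, { q, r }, { p, s, t }, { p, q, s, t }, { p, r, s, t }, X }

Trace:
Seed the family with 𝒢 together with ∅ and X: { {}, { q, r }, { p, q, s, t }, X }.
Pass 1. New:
  { r }  = X∖{ p, q, s, t }
  { p, s, t }  = X∖{ q, r }
  — 6 sets.
Pass 2 (1 new):
  { p, r, s, t }  = { p, s, t } ∪ { r }
  — 7 sets.
Pass 3. New:
  { q }  = X∖{ p, r, s, t }
  — 8 sets.
Pass 4: already closed under ᶜ and ∪.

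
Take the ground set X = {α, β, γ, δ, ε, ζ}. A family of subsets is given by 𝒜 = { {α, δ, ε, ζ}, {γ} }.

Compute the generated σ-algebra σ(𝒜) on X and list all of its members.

σ(𝒜) = { {}, {β}, {γ}, {β, γ}, {α, δ, ε, ζ}, {α, β, δ, ε, ζ}, {α, γ, δ, ε, ζ}, X }

Working:
Start: 𝒜 ∪ {∅, X} = { {}, {γ}, {α, δ, ε, ζ}, X }.
Step 1: 3 new —
  {β, γ}  = ᶜ of {α, δ, ε, ζ}
  {α, β, δ, ε, ζ}  = ᶜ of {γ}
  {α, γ, δ, ε, ζ}  = {α, δ, ε, ζ} ∪ {γ}
  (now 7)
Step 2: 1 new —
  {β}  = ᶜ of {α, γ, δ, ε, ζ}
  (now 8)
Step 3: stable.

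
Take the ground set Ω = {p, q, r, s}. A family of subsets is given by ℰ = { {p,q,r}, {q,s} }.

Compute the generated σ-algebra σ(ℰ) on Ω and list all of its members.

Take S₀ = ℰ ∪ {∅, Ω} = { {}, {q,s}, {p,q,r}, Ω }.
Pass 1. New:
  {s}  = complement {p,q,r}
  {p,r}  = complement {q,s}
  (now 6)
Pass 2 adds 1:
  {p,r,s}  = {p,r} ∪ {s}
  (now 7)
Pass 3 (1 new):
  {q}  = complement {p,r,s}
  (now 8)
Pass 4: closed — nothing new.

|σ(ℰ)| = 8.  σ(ℰ) = { {}, {q}, {s}, {p,r}, {q,s}, {p,q,r}, {p,r,s}, Ω }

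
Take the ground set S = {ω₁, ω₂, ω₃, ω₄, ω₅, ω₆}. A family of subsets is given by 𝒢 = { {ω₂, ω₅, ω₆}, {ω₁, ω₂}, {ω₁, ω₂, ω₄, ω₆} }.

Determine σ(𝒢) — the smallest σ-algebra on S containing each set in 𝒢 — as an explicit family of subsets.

Start: 𝒢 ∪ {∅, S} = { {}, {ω₁, ω₂}, {ω₂, ω₅, ω₆}, {ω₁, ω₂, ω₄, ω₆}, S }.
Pass 1: 5 new —
  {ω₃, ω₅}  = S∖{ω₁, ω₂, ω₄, ω₆}
  {ω₁, ω₃, ω₄}  = S∖{ω₂, ω₅, ω₆}
  {ω₁, ω₂, ω₅, ω₆}  = {ω₁, ω₂} ∪ {ω₂, ω₅, ω₆}
  {ω₃, ω₄, ω₅, ω₆}  = S∖{ω₁, ω₂}
  {ω₁, ω₂, ω₄, ω₅, ω₆}  = {ω₁, ω₂, ω₄, ω₆} ∪ {ω₂, ω₅, ω₆}
  [10 total]
Pass 2. New:
  {ω₃}  = S∖{ω₁, ω₂, ω₄, ω₅, ω₆}
  {ω₃, ω₄}  = S∖{ω₁, ω₂, ω₅, ω₆}
  {ω₁, ω₂, ω₃, ω₄}  = {ω₁, ω₂} ∪ {ω₁, ω₃, ω₄}
  {ω₁, ω₂, ω₃, ω₅}  = {ω₁, ω₂} ∪ {ω₃, ω₅}
  {ω₁, ω₃, ω₄, ω₅}  = {ω₁, ω₃, ω₄} ∪ {ω₃, ω₅}
  {ω₂, ω₃, ω₅, ω₆}  = {ω₂, ω₅, ω₆} ∪ {ω₃, ω₅}
  {ω₁, ω₂, ω₃, ω₄, ω₆}  = {ω₁, ω₂, ω₄, ω₆} ∪ {ω₁, ω₃, ω₄}
  {ω₁, ω₂, ω₃, ω₅, ω₆}  = {ω₃, ω₅} ∪ {ω₁, ω₂, ω₅, ω₆}
  {ω₁, ω₃, ω₄, ω₅, ω₆}  = {ω₃, ω₄, ω₅, ω₆} ∪ {ω₁, ω₃, ω₄}
  {ω₂, ω₃, ω₄, ω₅, ω₆}  = {ω₃, ω₄, ω₅, ω₆} ∪ {ω₂, ω₅, ω₆}
  [20 total]
Pass 3. New:
  {ω₁}  = S∖{ω₂, ω₃, ω₄, ω₅, ω₆}
  {ω₂}  = S∖{ω₁, ω₃, ω₄, ω₅, ω₆}
  {ω₄}  = S∖{ω₁, ω₂, ω₃, ω₅, ω₆}
  {ω₅}  = S∖{ω₁, ω₂, ω₃, ω₄, ω₆}
  {ω₁, ω₄}  = S∖{ω₂, ω₃, ω₅, ω₆}
  {ω₂, ω₆}  = S∖{ω₁, ω₃, ω₄, ω₅}
  {ω₄, ω₆}  = S∖{ω₁, ω₂, ω₃, ω₅}
  {ω₅, ω₆}  = S∖{ω₁, ω₂, ω₃, ω₄}
  {ω₁, ω₂, ω₃}  = {ω₁, ω₂} ∪ {ω₃}
  {ω₃, ω₄, ω₅}  = {ω₃, ω₄} ∪ {ω₃, ω₅}
  {ω₁, ω₂, ω₃, ω₄, ω₅}  = {ω₃, ω₄} ∪ {ω₁, ω₂, ω₃, ω₅}
  [31 total]
Pass 4. New:
  {ω₆}  = S∖{ω₁, ω₂, ω₃, ω₄, ω₅}
  {ω₁, ω₃}  = {ω₁} ∪ {ω₃}
  {ω₁, ω₅}  = {ω₁} ∪ {ω₅}
  {ω₂, ω₃}  = {ω₂} ∪ {ω₃}
  {ω₂, ω₄}  = {ω₂} ∪ {ω₄}
  {ω₂, ω₅}  = {ω₂} ∪ {ω₅}
  {ω₄, ω₅}  = {ω₅} ∪ {ω₄}
  {ω₁, ω₂, ω₄}  = {ω₁, ω₂} ∪ {ω₁, ω₄}
  {ω₁, ω₂, ω₅}  = {ω₁, ω₂} ∪ {ω₅}
  {ω₁, ω₂, ω₆}  = S∖{ω₃, ω₄, ω₅}
  {ω₁, ω₃, ω₅}  = {ω₁} ∪ {ω₃, ω₅}
  {ω₁, ω₄, ω₅}  = {ω₅} ∪ {ω₁, ω₄}
  {ω₁, ω₄, ω₆}  = {ω₁} ∪ {ω₄, ω₆}
  {ω₁, ω₅, ω₆}  = {ω₅, ω₆} ∪ {ω₁}
  {ω₂, ω₃, ω₄}  = {ω₃, ω₄} ∪ {ω₂}
  {ω₂, ω₃, ω₅}  = {ω₂} ∪ {ω₃, ω₅}
  {ω₂, ω₃, ω₆}  = {ω₂, ω₆} ∪ {ω₃}
  {ω₂, ω₄, ω₆}  = {ω₂} ∪ {ω₄, ω₆}
  {ω₃, ω₄, ω₆}  = {ω₃, ω₄} ∪ {ω₄, ω₆}
  {ω₃, ω₅, ω₆}  = {ω₅, ω₆} ∪ {ω₃}
  {ω₄, ω₅, ω₆}  = S∖{ω₁, ω₂, ω₃}
  {ω₁, ω₂, ω₃, ω₆}  = {ω₁, ω₂, ω₃} ∪ {ω₂, ω₆}
  {ω₁, ω₃, ω₄, ω₆}  = {ω₁, ω₃, ω₄} ∪ {ω₄, ω₆}
  {ω₁, ω₄, ω₅, ω₆}  = {ω₅, ω₆} ∪ {ω₁, ω₄}
  {ω₂, ω₃, ω₄, ω₅}  = {ω₃, ω₄, ω₅} ∪ {ω₂}
  {ω₂, ω₃, ω₄, ω₆}  = {ω₃, ω₄} ∪ {ω₂, ω₆}
  {ω₂, ω₄, ω₅, ω₆}  = {ω₂, ω₅, ω₆} ∪ {ω₄}
  [58 total]
Pass 5 adds 6:
  {ω₁, ω₆}  = S∖{ω₂, ω₃, ω₄, ω₅}
  {ω₃, ω₆}  = {ω₃} ∪ {ω₆}
  {ω₁, ω₃, ω₆}  = {ω₁, ω₃} ∪ {ω₆}
  {ω₂, ω₄, ω₅}  = {ω₂} ∪ {ω₄, ω₅}
  {ω₁, ω₂, ω₄, ω₅}  = {ω₂} ∪ {ω₁, ω₄, ω₅}
  {ω₁, ω₃, ω₅, ω₆}  = S∖{ω₂, ω₄}
  [64 total]
After Pass 6 the family is unchanged; done.

|σ(𝒢)| = 64.  σ(𝒢) = { {}, {ω₁}, {ω₂}, {ω₃}, {ω₄}, {ω₅}, {ω₆}, {ω₁, ω₂}, {ω₁, ω₃}, {ω₁, ω₄}, {ω₁, ω₅}, {ω₁, ω₆}, {ω₂, ω₃}, {ω₂, ω₄}, {ω₂, ω₅}, {ω₂, ω₆}, {ω₃, ω₄}, {ω₃, ω₅}, {ω₃, ω₆}, {ω₄, ω₅}, {ω₄, ω₆}, {ω₅, ω₆}, {ω₁, ω₂, ω₃}, {ω₁, ω₂, ω₄}, {ω₁, ω₂, ω₅}, {ω₁, ω₂, ω₆}, {ω₁, ω₃, ω₄}, {ω₁, ω₃, ω₅}, {ω₁, ω₃, ω₆}, {ω₁, ω₄, ω₅}, {ω₁, ω₄, ω₆}, {ω₁, ω₅, ω₆}, {ω₂, ω₃, ω₄}, {ω₂, ω₃, ω₅}, {ω₂, ω₃, ω₆}, {ω₂, ω₄, ω₅}, {ω₂, ω₄, ω₆}, {ω₂, ω₅, ω₆}, {ω₃, ω₄, ω₅}, {ω₃, ω₄, ω₆}, {ω₃, ω₅, ω₆}, {ω₄, ω₅, ω₆}, {ω₁, ω₂, ω₃, ω₄}, {ω₁, ω₂, ω₃, ω₅}, {ω₁, ω₂, ω₃, ω₆}, {ω₁, ω₂, ω₄, ω₅}, {ω₁, ω₂, ω₄, ω₆}, {ω₁, ω₂, ω₅, ω₆}, {ω₁, ω₃, ω₄, ω₅}, {ω₁, ω₃, ω₄, ω₆}, {ω₁, ω₃, ω₅, ω₆}, {ω₁, ω₄, ω₅, ω₆}, {ω₂, ω₃, ω₄, ω₅}, {ω₂, ω₃, ω₄, ω₆}, {ω₂, ω₃, ω₅, ω₆}, {ω₂, ω₄, ω₅, ω₆}, {ω₃, ω₄, ω₅, ω₆}, {ω₁, ω₂, ω₃, ω₄, ω₅}, {ω₁, ω₂, ω₃, ω₄, ω₆}, {ω₁, ω₂, ω₃, ω₅, ω₆}, {ω₁, ω₂, ω₄, ω₅, ω₆}, {ω₁, ω₃, ω₄, ω₅, ω₆}, {ω₂, ω₃, ω₄, ω₅, ω₆}, S }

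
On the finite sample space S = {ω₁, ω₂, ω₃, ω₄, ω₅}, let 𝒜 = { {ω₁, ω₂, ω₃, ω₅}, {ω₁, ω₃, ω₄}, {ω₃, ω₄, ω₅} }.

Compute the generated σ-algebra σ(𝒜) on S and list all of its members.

|σ(𝒜)| = 32.  σ(𝒜) = { ∅, {ω₁}, {ω₂}, {ω₃}, {ω₄}, {ω₅}, {ω₁, ω₂}, {ω₁, ω₃}, {ω₁, ω₄}, {ω₁, ω₅}, {ω₂, ω₃}, {ω₂, ω₄}, {ω₂, ω₅}, {ω₃, ω₄}, {ω₃, ω₅}, {ω₄, ω₅}, {ω₁, ω₂, ω₃}, {ω₁, ω₂, ω₄}, {ω₁, ω₂, ω₅}, {ω₁, ω₃, ω₄}, {ω₁, ω₃, ω₅}, {ω₁, ω₄, ω₅}, {ω₂, ω₃, ω₄}, {ω₂, ω₃, ω₅}, {ω₂, ω₄, ω₅}, {ω₃, ω₄, ω₅}, {ω₁, ω₂, ω₃, ω₄}, {ω₁, ω₂, ω₃, ω₅}, {ω₁, ω₂, ω₄, ω₅}, {ω₁, ω₃, ω₄, ω₅}, {ω₂, ω₃, ω₄, ω₅}, S }

Check:
Seed the family with 𝒜 together with ∅ and S: { ∅, {ω₁, ω₃, ω₄}, {ω₃, ω₄, ω₅}, {ω₁, ω₂, ω₃, ω₅}, S }.
Step 1 adds 4:
  {ω₄}  = complement {ω₁, ω₂, ω₃, ω₅}
  {ω₁, ω₂}  = complement {ω₃, ω₄, ω₅}
  {ω₂, ω₅}  = complement {ω₁, ω₃, ω₄}
  {ω₁, ω₃, ω₄, ω₅}  = {ω₃, ω₄, ω₅} ∪ {ω₁, ω₃, ω₄}
  — 9 sets.
Step 2 (6 new):
  {ω₂}  = complement {ω₁, ω₃, ω₄, ω₅}
  {ω₁, ω₂, ω₄}  = {ω₁, ω₂} ∪ {ω₄}
  {ω₁, ω₂, ω₅}  = {ω₂, ω₅} ∪ {ω₁, ω₂}
  {ω₂, ω₄, ω₅}  = {ω₂, ω₅} ∪ {ω₄}
  {ω₁, ω₂, ω₃, ω₄}  = {ω₁, ω₂} ∪ {ω₁, ω₃, ω₄}
  {ω₂, ω₃, ω₄, ω₅}  = {ω₂, ω₅} ∪ {ω₃, ω₄, ω₅}
  — 15 sets.
Step 3: 7 new —
  {ω₁}  = complement {ω₂, ω₃, ω₄, ω₅}
  {ω₅}  = complement {ω₁, ω₂, ω₃, ω₄}
  {ω₁, ω₃}  = complement {ω₂, ω₄, ω₅}
  {ω₂, ω₄}  = {ω₄} ∪ {ω₂}
  {ω₃, ω₄}  = complement {ω₁, ω₂, ω₅}
  {ω₃, ω₅}  = complement {ω₁, ω₂, ω₄}
  {ω₁, ω₂, ω₄, ω₅}  = {ω₂, ω₅} ∪ {ω₁, ω₂, ω₄}
  — 22 sets.
Step 4. New:
  {ω₃}  = complement {ω₁, ω₂, ω₄, ω₅}
  {ω₁, ω₄}  = {ω₄} ∪ {ω₁}
  {ω₁, ω₅}  = {ω₅} ∪ {ω₁}
  {ω₄, ω₅}  = {ω₅} ∪ {ω₄}
  {ω₁, ω₂, ω₃}  = {ω₂} ∪ {ω₁, ω₃}
  {ω₁, ω₃, ω₅}  = complement {ω₂, ω₄}
  {ω₂, ω₃, ω₄}  = {ω₃, ω₄} ∪ {ω₂}
  {ω₂, ω₃, ω₅}  = {ω₂, ω₅} ∪ {ω₃, ω₅}
  — 30 sets.
Step 5: 2 new —
  {ω₂, ω₃}  = {ω₂} ∪ {ω₃}
  {ω₁, ω₄, ω₅}  = {ω₅} ∪ {ω₁, ω₄}
  — 32 sets.
After Step 6 the family is unchanged; done.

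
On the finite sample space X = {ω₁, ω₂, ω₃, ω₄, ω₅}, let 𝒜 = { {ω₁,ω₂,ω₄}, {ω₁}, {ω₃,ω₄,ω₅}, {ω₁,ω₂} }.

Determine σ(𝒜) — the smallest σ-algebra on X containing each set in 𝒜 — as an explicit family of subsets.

Take S₀ = 𝒜 ∪ {∅, X} = { {}, {ω₁}, {ω₁,ω₂}, {ω₁,ω₂,ω₄}, {ω₃,ω₄,ω₅}, X }.
Round 1 adds 3:
  {ω₃,ω₅}  = X∖{ω₁,ω₂,ω₄}
  {ω₁,ω₃,ω₄,ω₅}  = {ω₃,ω₄,ω₅} ∪ {ω₁}
  {ω₂,ω₃,ω₄,ω₅}  = X∖{ω₁}
  |family| = 9
Round 2 (3 new):
  {ω₂}  = X∖{ω₁,ω₃,ω₄,ω₅}
  {ω₁,ω₃,ω₅}  = {ω₃,ω₅} ∪ {ω₁}
  {ω₁,ω₂,ω₃,ω₅}  = {ω₁,ω₂} ∪ {ω₃,ω₅}
  |family| = 12
Round 3 (3 new):
  {ω₄}  = X∖{ω₁,ω₂,ω₃,ω₅}
  {ω₂,ω₄}  = X∖{ω₁,ω₃,ω₅}
  {ω₂,ω₃,ω₅}  = {ω₃,ω₅} ∪ {ω₂}
  |family| = 15
Round 4: 1 new —
  {ω₁,ω₄}  = X∖{ω₂,ω₃,ω₅}
  |family| = 16
Round 5: closed — nothing new.

σ(𝒜) = { {}, {ω₁}, {ω₂}, {ω₄}, {ω₁,ω₂}, {ω₁,ω₄}, {ω₂,ω₄}, {ω₃,ω₅}, {ω₁,ω₂,ω₄}, {ω₁,ω₃,ω₅}, {ω₂,ω₃,ω₅}, {ω₃,ω₄,ω₅}, {ω₁,ω₂,ω₃,ω₅}, {ω₁,ω₃,ω₄,ω₅}, {ω₂,ω₃,ω₄,ω₅}, X }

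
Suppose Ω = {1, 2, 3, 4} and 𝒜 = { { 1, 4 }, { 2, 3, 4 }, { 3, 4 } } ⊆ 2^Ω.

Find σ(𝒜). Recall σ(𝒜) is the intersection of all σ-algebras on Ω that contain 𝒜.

|σ(𝒜)| = 16.  σ(𝒜) = { {}, { 1 }, { 2 }, { 3 }, { 4 }, { 1, 2 }, { 1, 3 }, { 1, 4 }, { 2, 3 }, { 2, 4 }, { 3, 4 }, { 1, 2, 3 }, { 1, 2, 4 }, { 1, 3, 4 }, { 2, 3, 4 }, Ω }

Derivation:
Take S₀ = 𝒜 ∪ {∅, Ω} = { {}, { 1, 4 }, { 3, 4 }, { 2, 3, 4 }, Ω }.
Pass 1. New:
  { 1 }  = complement { 2, 3, 4 }
  { 1, 2 }  = complement { 3, 4 }
  { 2, 3 }  = complement { 1, 4 }
  { 1, 3, 4 }  = { 3, 4 } ∪ { 1, 4 }
  |family| = 9
Pass 2: +3 →
  { 2 }  = complement { 1, 3, 4 }
  { 1, 2, 3 }  = { 1, 2 } ∪ { 2, 3 }
  { 1, 2, 4 }  = { 1, 2 } ∪ { 1, 4 }
  |family| = 12
Pass 3. New:
  { 3 }  = complement { 1, 2, 4 }
  { 4 }  = complement { 1, 2, 3 }
  |family| = 14
Pass 4: 2 new —
  { 1, 3 }  = { 3 } ∪ { 1 }
  { 2, 4 }  = { 4 } ∪ { 2 }
  |family| = 16
Pass 5: closed — nothing new.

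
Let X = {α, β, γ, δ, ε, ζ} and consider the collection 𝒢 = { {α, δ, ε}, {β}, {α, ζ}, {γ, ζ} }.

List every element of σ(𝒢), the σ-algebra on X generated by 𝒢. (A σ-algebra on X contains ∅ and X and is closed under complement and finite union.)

σ(𝒢) = { {}, {α}, {β}, {γ}, {ζ}, {α, β}, {α, γ}, {α, ζ}, {β, γ}, {β, ζ}, {γ, ζ}, {δ, ε}, {α, β, γ}, {α, β, ζ}, {α, γ, ζ}, {α, δ, ε}, {β, γ, ζ}, {β, δ, ε}, {γ, δ, ε}, {δ, ε, ζ}, {α, β, γ, ζ}, {α, β, δ, ε}, {α, γ, δ, ε}, {α, δ, ε, ζ}, {β, γ, δ, ε}, {β, δ, ε, ζ}, {γ, δ, ε, ζ}, {α, β, γ, δ, ε}, {α, β, δ, ε, ζ}, {α, γ, δ, ε, ζ}, {β, γ, δ, ε, ζ}, X }

Check:
Take S₀ = 𝒢 ∪ {∅, X} = { {}, {β}, {α, ζ}, {γ, ζ}, {α, δ, ε}, X }.
Step 1: 7 new —
  {α, β, ζ}  = {α, ζ} ∪ {β}
  {α, γ, ζ}  = {γ, ζ} ∪ {α, ζ}
  {β, γ, ζ}  = complement {α, δ, ε}
  {α, β, δ, ε}  = complement {γ, ζ}
  {α, δ, ε, ζ}  = {α, δ, ε} ∪ {α, ζ}
  {β, γ, δ, ε}  = complement {α, ζ}
  {α, γ, δ, ε, ζ}  = complement {β}
Step 2: 7 new —
  {β, γ}  = complement {α, δ, ε, ζ}
  {β, δ, ε}  = complement {α, γ, ζ}
  {γ, δ, ε}  = complement {α, β, ζ}
  {α, β, γ, ζ}  = {α, γ, ζ} ∪ {β, γ, ζ}
  {α, β, γ, δ, ε}  = {α, δ, ε} ∪ {β, γ, δ, ε}
  {α, β, δ, ε, ζ}  = {α, δ, ε} ∪ {α, β, ζ}
  {β, γ, δ, ε, ζ}  = {β, γ, ζ} ∪ {β, γ, δ, ε}
Step 3: +6 →
  {α}  = complement {β, γ, δ, ε, ζ}
  {γ}  = complement {α, β, δ, ε, ζ}
  {ζ}  = complement {α, β, γ, δ, ε}
  {δ, ε}  = complement {α, β, γ, ζ}
  {α, γ, δ, ε}  = {γ, δ, ε} ∪ {α, δ, ε}
  {γ, δ, ε, ζ}  = {γ, δ, ε} ∪ {γ, ζ}
Step 4: 6 new —
  {α, β}  = complement {γ, δ, ε, ζ}
  {α, γ}  = {γ} ∪ {α}
  {β, ζ}  = complement {α, γ, δ, ε}
  {α, β, γ}  = {β, γ} ∪ {α}
  {δ, ε, ζ}  = {ζ} ∪ {δ, ε}
  {β, δ, ε, ζ}  = {ζ} ∪ {β, δ, ε}
Step 5: closed — nothing new.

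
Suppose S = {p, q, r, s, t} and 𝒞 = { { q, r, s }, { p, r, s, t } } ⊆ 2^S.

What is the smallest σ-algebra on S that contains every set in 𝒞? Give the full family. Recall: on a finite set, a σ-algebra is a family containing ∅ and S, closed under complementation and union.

|σ(𝒞)| = 8.  σ(𝒞) = { {  }, { q }, { p, t }, { r, s }, { p, q, t }, { q, r, s }, { p, r, s, t }, S }

Working:
Initial family (4 sets): { {  }, { q, r, s }, { p, r, s, t }, S }.
Pass 1 adds 2:
  { q }  = complement { p, r, s, t }
  { p, t }  = complement { q, r, s }
  |family| = 6
Pass 2 (1 new):
  { p, q, t }  = { p, t } ∪ { q }
  |family| = 7
Pass 3: +1 →
  { r, s }  = complement { p, q, t }
  |family| = 8
Pass 4: already closed under ᶜ and ∪.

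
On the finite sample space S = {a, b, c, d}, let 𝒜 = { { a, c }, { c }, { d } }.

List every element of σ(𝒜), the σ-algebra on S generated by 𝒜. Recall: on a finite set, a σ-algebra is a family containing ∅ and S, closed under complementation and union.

|σ(𝒜)| = 16.  σ(𝒜) = { {  }, { a }, { b }, { c }, { d }, { a, b }, { a, c }, { a, d }, { b, c }, { b, d }, { c, d }, { a, b, c }, { a, b, d }, { a, c, d }, { b, c, d }, S }

Trace:
Take S₀ = 𝒜 ∪ {∅, S} = { {  }, { c }, { d }, { a, c }, S }.
Round 1. New:
  { b, d }  = ᶜ of { a, c }
  { c, d }  = { c } ∪ { d }
  { a, b, c }  = ᶜ of { d }
  { a, b, d }  = ᶜ of { c }
  { a, c, d }  = { a, c } ∪ { d }
  |family| = 10
Round 2: 3 new —
  { b }  = ᶜ of { a, c, d }
  { a, b }  = ᶜ of { c, d }
  { b, c, d }  = { c, d } ∪ { b, d }
  |family| = 13
Round 3. New:
  { a }  = ᶜ of { b, c, d }
  { b, c }  = { c } ∪ { b }
  |family| = 15
Round 4 adds 1:
  { a, d }  = ᶜ of { b, c }
  |family| = 16
Round 5: already closed under ᶜ and ∪.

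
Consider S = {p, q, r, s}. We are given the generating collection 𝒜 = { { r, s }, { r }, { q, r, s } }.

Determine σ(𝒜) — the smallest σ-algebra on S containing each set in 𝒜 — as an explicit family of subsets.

|σ(𝒜)| = 16.  σ(𝒜) = { {}, { p }, { q }, { r }, { s }, { p, q }, { p, r }, { p, s }, { q, r }, { q, s }, { r, s }, { p, q, r }, { p, q, s }, { p, r, s }, { q, r, s }, S }

Trace:
Seed the family with 𝒜 together with ∅ and S: { {}, { r }, { r, s }, { q, r, s }, S }.
Step 1 (3 new):
  { p }  = { q, r, s }ᶜ
  { p, q }  = { r, s }ᶜ
  { p, q, s }  = { r }ᶜ
Step 2. New:
  { p, r }  = { r } ∪ { p }
  { p, q, r }  = { r } ∪ { p, q }
  { p, r, s }  = { r, s } ∪ { p }
Step 3: 3 new —
  { q }  = { p, r, s }ᶜ
  { s }  = { p, q, r }ᶜ
  { q, s }  = { p, r }ᶜ
Step 4: +2 →
  { p, s }  = { s } ∪ { p }
  { q, r }  = { r } ∪ { q }
Step 5: stable.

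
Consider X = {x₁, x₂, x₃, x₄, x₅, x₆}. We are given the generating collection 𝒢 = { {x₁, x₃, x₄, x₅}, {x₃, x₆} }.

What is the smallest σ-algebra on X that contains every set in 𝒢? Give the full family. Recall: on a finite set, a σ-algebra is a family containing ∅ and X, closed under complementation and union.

Take S₀ = 𝒢 ∪ {∅, X} = { {}, {x₃, x₆}, {x₁, x₃, x₄, x₅}, X }.
Pass 1 (3 new):
  {x₂, x₆}  = complement {x₁, x₃, x₄, x₅}
  {x₁, x₂, x₄, x₅}  = complement {x₃, x₆}
  {x₁, x₃, x₄, x₅, x₆}  = {x₁, x₃, x₄, x₅} ∪ {x₃, x₆}
  |family| = 7
Pass 2 adds 4:
  {x₂}  = complement {x₁, x₃, x₄, x₅, x₆}
  {x₂, x₃, x₆}  = {x₃, x₆} ∪ {x₂, x₆}
  {x₁, x₂, x₃, x₄, x₅}  = {x₁, x₃, x₄, x₅} ∪ {x₁, x₂, x₄, x₅}
  {x₁, x₂, x₄, x₅, x₆}  = {x₂, x₆} ∪ {x₁, x₂, x₄, x₅}
  |family| = 11
Pass 3 adds 3:
  {x₃}  = complement {x₁, x₂, x₄, x₅, x₆}
  {x₆}  = complement {x₁, x₂, x₃, x₄, x₅}
  {x₁, x₄, x₅}  = complement {x₂, x₃, x₆}
  |family| = 14
Pass 4: 2 new —
  {x₂, x₃}  = {x₃} ∪ {x₂}
  {x₁, x₄, x₅, x₆}  = {x₁, x₄, x₅} ∪ {x₆}
  |family| = 16
Pass 5 adds nothing — fixpoint reached.

Therefore σ(𝒢) = { {}, {x₂}, {x₃}, {x₆}, {x₂, x₃}, {x₂, x₆}, {x₃, x₆}, {x₁, x₄, x₅}, {x₂, x₃, x₆}, {x₁, x₂, x₄, x₅}, {x₁, x₃, x₄, x₅}, {x₁, x₄, x₅, x₆}, {x₁, x₂, x₃, x₄, x₅}, {x₁, x₂, x₄, x₅, x₆}, {x₁, x₃, x₄, x₅, x₆}, X } (|σ(𝒢)| = 16).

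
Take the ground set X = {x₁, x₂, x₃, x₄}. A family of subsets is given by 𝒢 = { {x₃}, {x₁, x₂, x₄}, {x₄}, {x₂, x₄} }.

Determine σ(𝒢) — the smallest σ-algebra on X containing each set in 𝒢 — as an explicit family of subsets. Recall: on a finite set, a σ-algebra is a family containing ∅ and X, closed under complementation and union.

σ(𝒢) = { {}, {x₁}, {x₂}, {x₃}, {x₄}, {x₁, x₂}, {x₁, x₃}, {x₁, x₄}, {x₂, x₃}, {x₂, x₄}, {x₃, x₄}, {x₁, x₂, x₃}, {x₁, x₂, x₄}, {x₁, x₃, x₄}, {x₂, x₃, x₄}, X }

Trace:
Begin from { {}, {x₃}, {x₄}, {x₂, x₄}, {x₁, x₂, x₄}, X } (that is, 𝒢 plus ∅ and X).
Step 1: 4 new —
  {x₁, x₃}  = X∖{x₂, x₄}
  {x₃, x₄}  = {x₃} ∪ {x₄}
  {x₁, x₂, x₃}  = X∖{x₄}
  {x₂, x₃, x₄}  = {x₃} ∪ {x₂, x₄}
Step 2: +3 →
  {x₁}  = X∖{x₂, x₃, x₄}
  {x₁, x₂}  = X∖{x₃, x₄}
  {x₁, x₃, x₄}  = {x₃, x₄} ∪ {x₁, x₃}
Step 3. New:
  {x₂}  = X∖{x₁, x₃, x₄}
  {x₁, x₄}  = {x₄} ∪ {x₁}
Step 4 (1 new):
  {x₂, x₃}  = X∖{x₁, x₄}
Step 5: no new sets; the family is a σ-algebra.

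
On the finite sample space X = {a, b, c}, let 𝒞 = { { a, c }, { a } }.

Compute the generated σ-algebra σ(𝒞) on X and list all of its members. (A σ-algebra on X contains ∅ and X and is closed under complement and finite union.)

Seed the family with 𝒞 together with ∅ and X: { {  }, { a }, { a, c }, X }.
Pass 1 adds 2:
  { b }  = X∖{ a, c }
  { b, c }  = X∖{ a }
  |family| = 6
Pass 2: +1 →
  { a, b }  = { b } ∪ { a }
  |family| = 7
Pass 3 adds 1:
  { c }  = X∖{ a, b }
  |family| = 8
Pass 4: closed — nothing new.

Therefore σ(𝒞) = { {  }, { a }, { b }, { c }, { a, b }, { a, c }, { b, c }, X } (|σ(𝒞)| = 8).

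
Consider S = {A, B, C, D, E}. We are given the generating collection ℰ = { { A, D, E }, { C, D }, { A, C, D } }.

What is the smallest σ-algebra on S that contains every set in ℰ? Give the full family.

Initial family (5 sets): { {  }, { C, D }, { A, C, D }, { A, D, E }, S }.
Round 1 (4 new):
  { B, C }  = { A, D, E }ᶜ
  { B, E }  = { A, C, D }ᶜ
  { A, B, E }  = { C, D }ᶜ
  { A, C, D, E }  = { A, D, E } ∪ { A, C, D }
  |family| = 9
Round 2 adds 7:
  { B }  = { A, C, D, E }ᶜ
  { B, C, D }  = { C, D } ∪ { B, C }
  { B, C, E }  = { B, E } ∪ { B, C }
  { A, B, C, D }  = { A, C, D } ∪ { B, C }
  { A, B, C, E }  = { A, B, E } ∪ { B, C }
  { A, B, D, E }  = { A, D, E } ∪ { B, E }
  { B, C, D, E }  = { B, E } ∪ { C, D }
  |family| = 16
Round 3: +6 →
  { A }  = { B, C, D, E }ᶜ
  { C }  = { A, B, D, E }ᶜ
  { D }  = { A, B, C, E }ᶜ
  { E }  = { A, B, C, D }ᶜ
  { A, D }  = { B, C, E }ᶜ
  { A, E }  = { B, C, D }ᶜ
  |family| = 22
Round 4. New:
  { A, B }  = { B } ∪ { A }
  { A, C }  = { C } ∪ { A }
  { B, D }  = { B } ∪ { D }
  { C, E }  = { E } ∪ { C }
  { D, E }  = { E } ∪ { D }
  { A, B, C }  = { B, C } ∪ { A }
  { A, B, D }  = { B } ∪ { A, D }
  { A, C, E }  = { C } ∪ { A, E }
  { B, D, E }  = { B, E } ∪ { D }
  { C, D, E }  = { C, D } ∪ { E }
  |family| = 32
Round 5: closed — nothing new.

σ(ℰ) = { {  }, { A }, { B }, { C }, { D }, { E }, { A, B }, { A, C }, { A, D }, { A, E }, { B, C }, { B, D }, { B, E }, { C, D }, { C, E }, { D, E }, { A, B, C }, { A, B, D }, { A, B, E }, { A, C, D }, { A, C, E }, { A, D, E }, { B, C, D }, { B, C, E }, { B, D, E }, { C, D, E }, { A, B, C, D }, { A, B, C, E }, { A, B, D, E }, { A, C, D, E }, { B, C, D, E }, S }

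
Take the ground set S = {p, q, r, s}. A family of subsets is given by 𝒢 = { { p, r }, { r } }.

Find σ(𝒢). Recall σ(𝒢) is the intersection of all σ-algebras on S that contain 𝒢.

Answer: σ(𝒢) = { {}, { p }, { r }, { p, r }, { q, s }, { p, q, s }, { q, r, s }, S }

Working:
Initial family (4 sets): { {}, { r }, { p, r }, S }.
Iteration 1: +2 →
  { q, s }  = ᶜ of { p, r }
  { p, q, s }  = ᶜ of { r }
  |family| = 6
Iteration 2 adds 1:
  { q, r, s }  = { r } ∪ { q, s }
  |family| = 7
Iteration 3 adds 1:
  { p }  = ᶜ of { q, r, s }
  |family| = 8
Iteration 4 adds nothing — fixpoint reached.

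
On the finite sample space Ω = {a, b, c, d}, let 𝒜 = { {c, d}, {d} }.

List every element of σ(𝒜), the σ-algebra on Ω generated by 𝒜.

Begin from { ∅, {d}, {c, d}, Ω } (that is, 𝒜 plus ∅ and Ω).
Pass 1. New:
  {a, b}  = complement {c, d}
  {a, b, c}  = complement {d}
  (now 6)
Pass 2. New:
  {a, b, d}  = {a, b} ∪ {d}
  (now 7)
Pass 3: 1 new —
  {c}  = complement {a, b, d}
  (now 8)
After Pass 4 the family is unchanged; done.

σ(𝒜) = { ∅, {c}, {d}, {a, b}, {c, d}, {a, b, c}, {a, b, d}, Ω }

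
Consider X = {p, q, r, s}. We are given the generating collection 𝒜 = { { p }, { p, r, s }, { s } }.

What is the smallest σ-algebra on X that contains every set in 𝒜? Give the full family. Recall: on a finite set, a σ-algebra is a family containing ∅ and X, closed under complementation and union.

Seed the family with 𝒜 together with ∅ and X: { {  }, { p }, { s }, { p, r, s }, X }.
Round 1: +4 →
  { q }  = { p, r, s }ᶜ
  { p, s }  = { s } ∪ { p }
  { p, q, r }  = { s }ᶜ
  { q, r, s }  = { p }ᶜ
  — 9 sets.
Round 2 adds 4:
  { p, q }  = { q } ∪ { p }
  { q, r }  = { p, s }ᶜ
  { q, s }  = { q } ∪ { s }
  { p, q, s }  = { q } ∪ { p, s }
  — 13 sets.
Round 3. New:
  { r }  = { p, q, s }ᶜ
  { p, r }  = { q, s }ᶜ
  { r, s }  = { p, q }ᶜ
  — 16 sets.
Round 4: stable.

σ(𝒜) = { {  }, { p }, { q }, { r }, { s }, { p, q }, { p, r }, { p, s }, { q, r }, { q, s }, { r, s }, { p, q, r }, { p, q, s }, { p, r, s }, { q, r, s }, X }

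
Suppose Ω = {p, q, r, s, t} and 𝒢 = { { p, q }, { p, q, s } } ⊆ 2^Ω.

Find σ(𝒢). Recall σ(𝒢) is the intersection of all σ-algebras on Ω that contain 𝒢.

Take S₀ = 𝒢 ∪ {∅, Ω} = { {}, { p, q }, { p, q, s }, Ω }.
Step 1: 2 new —
  { r, t }  = { p, q, s }ᶜ
  { r, s, t }  = { p, q }ᶜ
  [6 total]
Step 2 adds 1:
  { p, q, r, t }  = { p, q } ∪ { r, t }
  [7 total]
Step 3: +1 →
  { s }  = { p, q, r, t }ᶜ
  [8 total]
Step 4 adds nothing — fixpoint reached.

Therefore σ(𝒢) = { {}, { s }, { p, q }, { r, t }, { p, q, s }, { r, s, t }, { p, q, r, t }, Ω } (|σ(𝒢)| = 8).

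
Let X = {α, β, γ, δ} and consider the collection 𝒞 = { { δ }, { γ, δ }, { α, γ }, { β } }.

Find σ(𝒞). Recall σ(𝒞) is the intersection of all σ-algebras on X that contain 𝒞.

Initial family (6 sets): { {  }, { β }, { δ }, { α, γ }, { γ, δ }, X }.
Step 1: 5 new —
  { α, β }  = X∖{ γ, δ }
  { β, δ }  = X∖{ α, γ }
  { α, β, γ }  = X∖{ δ }
  { α, γ, δ }  = X∖{ β }
  { β, γ, δ }  = { γ, δ } ∪ { β }
Step 2: 2 new —
  { α }  = X∖{ β, γ, δ }
  { α, β, δ }  = { α, β } ∪ { δ }
Step 3 adds 2:
  { γ }  = X∖{ α, β, δ }
  { α, δ }  = { δ } ∪ { α }
Step 4: +1 →
  { β, γ }  = X∖{ α, δ }
Step 5: already closed under ᶜ and ∪.

|σ(𝒞)| = 16.  σ(𝒞) = { {  }, { α }, { β }, { γ }, { δ }, { α, β }, { α, γ }, { α, δ }, { β, γ }, { β, δ }, { γ, δ }, { α, β, γ }, { α, β, δ }, { α, γ, δ }, { β, γ, δ }, X }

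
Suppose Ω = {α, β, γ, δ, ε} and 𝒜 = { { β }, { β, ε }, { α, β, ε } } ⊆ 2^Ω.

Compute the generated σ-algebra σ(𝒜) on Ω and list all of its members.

Begin from { {  }, { β }, { β, ε }, { α, β, ε }, Ω } (that is, 𝒜 plus ∅ and Ω).
Iteration 1 (3 new):
  { γ, δ }  = ᶜ of { α, β, ε }
  { α, γ, δ }  = ᶜ of { β, ε }
  { α, γ, δ, ε }  = ᶜ of { β }
  — 8 sets.
Iteration 2 (3 new):
  { β, γ, δ }  = { β } ∪ { γ, δ }
  { α, β, γ, δ }  = { β } ∪ { α, γ, δ }
  { β, γ, δ, ε }  = { β, ε } ∪ { γ, δ }
  — 11 sets.
Iteration 3: +3 →
  { α }  = ᶜ of { β, γ, δ, ε }
  { ε }  = ᶜ of { α, β, γ, δ }
  { α, ε }  = ᶜ of { β, γ, δ }
  — 14 sets.
Iteration 4 adds 2:
  { α, β }  = { β } ∪ { α }
  { γ, δ, ε }  = { γ, δ } ∪ { ε }
  — 16 sets.
Iteration 5: closed — nothing new.

Hence σ(𝒜) has 16 members: { {  }, { α }, { β }, { ε }, { α, β }, { α, ε }, { β, ε }, { γ, δ }, { α, β, ε }, { α, γ, δ }, { β, γ, δ }, { γ, δ, ε }, { α, β, γ, δ }, { α, γ, δ, ε }, { β, γ, δ, ε }, Ω }.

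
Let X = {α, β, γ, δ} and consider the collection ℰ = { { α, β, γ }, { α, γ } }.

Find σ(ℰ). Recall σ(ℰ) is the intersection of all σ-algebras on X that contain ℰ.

Begin from { ∅, { α, γ }, { α, β, γ }, X } (that is, ℰ plus ∅ and X).
Step 1: +2 →
  { δ }  = ᶜ of { α, β, γ }
  { β, δ }  = ᶜ of { α, γ }
  — 6 sets.
Step 2: 1 new —
  { α, γ, δ }  = { α, γ } ∪ { δ }
  — 7 sets.
Step 3 adds 1:
  { β }  = ᶜ of { α, γ, δ }
  — 8 sets.
Step 4: closed — nothing new.

|σ(ℰ)| = 8.  σ(ℰ) = { ∅, { β }, { δ }, { α, γ }, { β, δ }, { α, β, γ }, { α, γ, δ }, X }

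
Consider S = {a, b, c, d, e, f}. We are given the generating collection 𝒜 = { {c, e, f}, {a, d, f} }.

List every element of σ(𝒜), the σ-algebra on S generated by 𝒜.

Seed the family with 𝒜 together with ∅ and S: { {}, {a, d, f}, {c, e, f}, S }.
Round 1 adds 3:
  {a, b, d}  = {c, e, f}ᶜ
  {b, c, e}  = {a, d, f}ᶜ
  {a, c, d, e, f}  = {a, d, f} ∪ {c, e, f}
  |family| = 7
Round 2. New:
  {b}  = {a, c, d, e, f}ᶜ
  {a, b, d, f}  = {a, d, f} ∪ {a, b, d}
  {b, c, e, f}  = {b, c, e} ∪ {c, e, f}
  {a, b, c, d, e}  = {b, c, e} ∪ {a, b, d}
  |family| = 11
Round 3 adds 3:
  {f}  = {a, b, c, d, e}ᶜ
  {a, d}  = {b, c, e, f}ᶜ
  {c, e}  = {a, b, d, f}ᶜ
  |family| = 14
Round 4. New:
  {b, f}  = {b} ∪ {f}
  {a, c, d, e}  = {a, d} ∪ {c, e}
  |family| = 16
Round 5 adds nothing — fixpoint reached.

σ(𝒜) = { {}, {b}, {f}, {a, d}, {b, f}, {c, e}, {a, b, d}, {a, d, f}, {b, c, e}, {c, e, f}, {a, b, d, f}, {a, c, d, e}, {b, c, e, f}, {a, b, c, d, e}, {a, c, d, e, f}, S }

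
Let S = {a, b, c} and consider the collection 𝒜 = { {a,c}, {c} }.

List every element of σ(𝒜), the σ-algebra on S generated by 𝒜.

Take S₀ = 𝒜 ∪ {∅, S} = { {}, {c}, {a,c}, S }.
Step 1. New:
  {b}  = {a,c}ᶜ
  {a,b}  = {c}ᶜ
  — 6 sets.
Step 2 adds 1:
  {b,c}  = {c} ∪ {b}
  — 7 sets.
Step 3: 1 new —
  {a}  = {b,c}ᶜ
  — 8 sets.
Step 4 adds nothing — fixpoint reached.

Therefore σ(𝒜) = { {}, {a}, {b}, {c}, {a,b}, {a,c}, {b,c}, S } (|σ(𝒜)| = 8).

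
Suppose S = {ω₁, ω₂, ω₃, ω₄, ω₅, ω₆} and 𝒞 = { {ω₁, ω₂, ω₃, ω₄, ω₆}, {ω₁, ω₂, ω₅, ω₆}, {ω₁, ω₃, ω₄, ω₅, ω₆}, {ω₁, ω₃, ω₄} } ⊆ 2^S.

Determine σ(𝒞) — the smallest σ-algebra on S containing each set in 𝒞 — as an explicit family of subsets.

σ(𝒞) = { {}, {ω₁}, {ω₂}, {ω₅}, {ω₆}, {ω₁, ω₂}, {ω₁, ω₅}, {ω₁, ω₆}, {ω₂, ω₅}, {ω₂, ω₆}, {ω₃, ω₄}, {ω₅, ω₆}, {ω₁, ω₂, ω₅}, {ω₁, ω₂, ω₆}, {ω₁, ω₃, ω₄}, {ω₁, ω₅, ω₆}, {ω₂, ω₃, ω₄}, {ω₂, ω₅, ω₆}, {ω₃, ω₄, ω₅}, {ω₃, ω₄, ω₆}, {ω₁, ω₂, ω₃, ω₄}, {ω₁, ω₂, ω₅, ω₆}, {ω₁, ω₃, ω₄, ω₅}, {ω₁, ω₃, ω₄, ω₆}, {ω₂, ω₃, ω₄, ω₅}, {ω₂, ω₃, ω₄, ω₆}, {ω₃, ω₄, ω₅, ω₆}, {ω₁, ω₂, ω₃, ω₄, ω₅}, {ω₁, ω₂, ω₃, ω₄, ω₆}, {ω₁, ω₃, ω₄, ω₅, ω₆}, {ω₂, ω₃, ω₄, ω₅, ω₆}, S }

Derivation:
Take S₀ = 𝒞 ∪ {∅, S} = { {}, {ω₁, ω₃, ω₄}, {ω₁, ω₂, ω₅, ω₆}, {ω₁, ω₂, ω₃, ω₄, ω₆}, {ω₁, ω₃, ω₄, ω₅, ω₆}, S }.
Round 1 (4 new):
  {ω₂}  = S∖{ω₁, ω₃, ω₄, ω₅, ω₆}
  {ω₅}  = S∖{ω₁, ω₂, ω₃, ω₄, ω₆}
  {ω₃, ω₄}  = S∖{ω₁, ω₂, ω₅, ω₆}
  {ω₂, ω₅, ω₆}  = S∖{ω₁, ω₃, ω₄}
  [10 total]
Round 2: +6 →
  {ω₂, ω₅}  = {ω₂} ∪ {ω₅}
  {ω₂, ω₃, ω₄}  = {ω₃, ω₄} ∪ {ω₂}
  {ω₃, ω₄, ω₅}  = {ω₃, ω₄} ∪ {ω₅}
  {ω₁, ω₂, ω₃, ω₄}  = {ω₂} ∪ {ω₁, ω₃, ω₄}
  {ω₁, ω₃, ω₄, ω₅}  = {ω₅} ∪ {ω₁, ω₃, ω₄}
  {ω₂, ω₃, ω₄, ω₅, ω₆}  = {ω₃, ω₄} ∪ {ω₂, ω₅, ω₆}
  [16 total]
Round 3 adds 8:
  {ω₁}  = S∖{ω₂, ω₃, ω₄, ω₅, ω₆}
  {ω₂, ω₆}  = S∖{ω₁, ω₃, ω₄, ω₅}
  {ω₅, ω₆}  = S∖{ω₁, ω₂, ω₃, ω₄}
  {ω₁, ω₂, ω₆}  = S∖{ω₃, ω₄, ω₅}
  {ω₁, ω₅, ω₆}  = S∖{ω₂, ω₃, ω₄}
  {ω₁, ω₃, ω₄, ω₆}  = S∖{ω₂, ω₅}
  {ω₂, ω₃, ω₄, ω₅}  = {ω₂, ω₅} ∪ {ω₃, ω₄, ω₅}
  {ω₁, ω₂, ω₃, ω₄, ω₅}  = {ω₂, ω₅} ∪ {ω₁, ω₃, ω₄}
  [24 total]
Round 4. New:
  {ω₆}  = S∖{ω₁, ω₂, ω₃, ω₄, ω₅}
  {ω₁, ω₂}  = {ω₂} ∪ {ω₁}
  {ω₁, ω₅}  = {ω₅} ∪ {ω₁}
  {ω₁, ω₆}  = S∖{ω₂, ω₃, ω₄, ω₅}
  {ω₁, ω₂, ω₅}  = {ω₂, ω₅} ∪ {ω₁}
  {ω₂, ω₃, ω₄, ω₆}  = {ω₃, ω₄} ∪ {ω₂, ω₆}
  {ω₃, ω₄, ω₅, ω₆}  = {ω₃, ω₄, ω₅} ∪ {ω₅, ω₆}
  [31 total]
Round 5 (1 new):
  {ω₃, ω₄, ω₆}  = S∖{ω₁, ω₂, ω₅}
  [32 total]
After Round 6 the family is unchanged; done.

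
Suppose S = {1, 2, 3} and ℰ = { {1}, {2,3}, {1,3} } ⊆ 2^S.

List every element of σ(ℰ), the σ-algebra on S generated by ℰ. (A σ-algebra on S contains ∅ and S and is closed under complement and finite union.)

Begin from { {}, {1}, {1,3}, {2,3}, S } (that is, ℰ plus ∅ and S).
Step 1. New:
  {2}  = complement {1,3}
  (now 6)
Step 2: +1 →
  {1,2}  = {2} ∪ {1}
  (now 7)
Step 3: +1 →
  {3}  = complement {1,2}
  (now 8)
Step 4: closed — nothing new.

|σ(ℰ)| = 8.  σ(ℰ) = { {}, {1}, {2}, {3}, {1,2}, {1,3}, {2,3}, S }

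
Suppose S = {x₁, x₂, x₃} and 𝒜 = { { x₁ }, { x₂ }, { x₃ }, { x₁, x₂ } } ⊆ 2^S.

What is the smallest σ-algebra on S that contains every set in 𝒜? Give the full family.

Answer: σ(𝒜) = { {  }, { x₁ }, { x₂ }, { x₃ }, { x₁, x₂ }, { x₁, x₃ }, { x₂, x₃ }, S }

Derivation:
Seed the family with 𝒜 together with ∅ and S: { {  }, { x₁ }, { x₂ }, { x₃ }, { x₁, x₂ }, S }.
Step 1: +2 →
  { x₁, x₃ }  = { x₂ }ᶜ
  { x₂, x₃ }  = { x₁ }ᶜ
  |family| = 8
Step 2: stable.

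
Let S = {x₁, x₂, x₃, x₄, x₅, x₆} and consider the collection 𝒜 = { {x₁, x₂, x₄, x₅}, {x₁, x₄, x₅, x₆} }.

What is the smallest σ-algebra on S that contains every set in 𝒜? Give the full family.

Initial family (4 sets): { {}, {x₁, x₂, x₄, x₅}, {x₁, x₄, x₅, x₆}, S }.
Round 1. New:
  {x₂, x₃}  = ᶜ of {x₁, x₄, x₅, x₆}
  {x₃, x₆}  = ᶜ of {x₁, x₂, x₄, x₅}
  {x₁, x₂, x₄, x₅, x₆}  = {x₁, x₄, x₅, x₆} ∪ {x₁, x₂, x₄, x₅}
  — 7 sets.
Round 2 adds 4:
  {x₃}  = ᶜ of {x₁, x₂, x₄, x₅, x₆}
  {x₂, x₃, x₆}  = {x₂, x₃} ∪ {x₃, x₆}
  {x₁, x₂, x₃, x₄, x₅}  = {x₂, x₃} ∪ {x₁, x₂, x₄, x₅}
  {x₁, x₃, x₄, x₅, x₆}  = {x₃, x₆} ∪ {x₁, x₄, x₅, x₆}
  — 11 sets.
Round 3 (3 new):
  {x₂}  = ᶜ of {x₁, x₃, x₄, x₅, x₆}
  {x₆}  = ᶜ of {x₁, x₂, x₃, x₄, x₅}
  {x₁, x₄, x₅}  = ᶜ of {x₂, x₃, x₆}
  — 14 sets.
Round 4: +2 →
  {x₂, x₆}  = {x₂} ∪ {x₆}
  {x₁, x₃, x₄, x₅}  = {x₁, x₄, x₅} ∪ {x₃}
  — 16 sets.
Round 5 adds nothing — fixpoint reached.

|σ(𝒜)| = 16.  σ(𝒜) = { {}, {x₂}, {x₃}, {x₆}, {x₂, x₃}, {x₂, x₆}, {x₃, x₆}, {x₁, x₄, x₅}, {x₂, x₃, x₆}, {x₁, x₂, x₄, x₅}, {x₁, x₃, x₄, x₅}, {x₁, x₄, x₅, x₆}, {x₁, x₂, x₃, x₄, x₅}, {x₁, x₂, x₄, x₅, x₆}, {x₁, x₃, x₄, x₅, x₆}, S }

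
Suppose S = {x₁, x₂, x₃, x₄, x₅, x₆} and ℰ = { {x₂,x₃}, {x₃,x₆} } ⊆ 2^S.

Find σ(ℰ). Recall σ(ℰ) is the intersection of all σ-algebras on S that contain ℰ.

|σ(ℰ)| = 16.  σ(ℰ) = { {}, {x₂}, {x₃}, {x₆}, {x₂,x₃}, {x₂,x₆}, {x₃,x₆}, {x₁,x₄,x₅}, {x₂,x₃,x₆}, {x₁,x₂,x₄,x₅}, {x₁,x₃,x₄,x₅}, {x₁,x₄,x₅,x₆}, {x₁,x₂,x₃,x₄,x₅}, {x₁,x₂,x₄,x₅,x₆}, {x₁,x₃,x₄,x₅,x₆}, S }

Trace:
Seed the family with ℰ together with ∅ and S: { {}, {x₂,x₃}, {x₃,x₆}, S }.
Step 1 adds 3:
  {x₂,x₃,x₆}  = {x₃,x₆} ∪ {x₂,x₃}
  {x₁,x₂,x₄,x₅}  = complement {x₃,x₆}
  {x₁,x₄,x₅,x₆}  = complement {x₂,x₃}
Step 2: 4 new —
  {x₁,x₄,x₅}  = complement {x₂,x₃,x₆}
  {x₁,x₂,x₃,x₄,x₅}  = {x₂,x₃} ∪ {x₁,x₂,x₄,x₅}
  {x₁,x₂,x₄,x₅,x₆}  = {x₁,x₄,x₅,x₆} ∪ {x₁,x₂,x₄,x₅}
  {x₁,x₃,x₄,x₅,x₆}  = {x₃,x₆} ∪ {x₁,x₄,x₅,x₆}
Step 3 adds 3:
  {x₂}  = complement {x₁,x₃,x₄,x₅,x₆}
  {x₃}  = complement {x₁,x₂,x₄,x₅,x₆}
  {x₆}  = complement {x₁,x₂,x₃,x₄,x₅}
Step 4 adds 2:
  {x₂,x₆}  = {x₂} ∪ {x₆}
  {x₁,x₃,x₄,x₅}  = {x₁,x₄,x₅} ∪ {x₃}
Step 5: already closed under ᶜ and ∪.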